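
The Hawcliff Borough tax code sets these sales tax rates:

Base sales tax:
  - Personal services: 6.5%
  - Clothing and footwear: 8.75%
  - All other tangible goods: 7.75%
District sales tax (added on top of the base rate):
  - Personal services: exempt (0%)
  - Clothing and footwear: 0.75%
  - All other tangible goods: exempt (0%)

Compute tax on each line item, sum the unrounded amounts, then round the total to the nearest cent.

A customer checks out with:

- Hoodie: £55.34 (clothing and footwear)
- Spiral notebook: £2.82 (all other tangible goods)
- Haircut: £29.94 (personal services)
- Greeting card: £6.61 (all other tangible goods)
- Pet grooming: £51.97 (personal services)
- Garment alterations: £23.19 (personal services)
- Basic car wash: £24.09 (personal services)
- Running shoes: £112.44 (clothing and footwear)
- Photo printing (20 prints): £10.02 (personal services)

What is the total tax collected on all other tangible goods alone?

Spiral notebook £2.82: all other tangible goods → 7.75% + 0% district = 7.75% → £0.21855
Greeting card £6.61: all other tangible goods → 7.75% + 0% district = 7.75% → £0.512275
Tax on all other tangible goods: unrounded sum = £0.730825 → £0.73

£0.73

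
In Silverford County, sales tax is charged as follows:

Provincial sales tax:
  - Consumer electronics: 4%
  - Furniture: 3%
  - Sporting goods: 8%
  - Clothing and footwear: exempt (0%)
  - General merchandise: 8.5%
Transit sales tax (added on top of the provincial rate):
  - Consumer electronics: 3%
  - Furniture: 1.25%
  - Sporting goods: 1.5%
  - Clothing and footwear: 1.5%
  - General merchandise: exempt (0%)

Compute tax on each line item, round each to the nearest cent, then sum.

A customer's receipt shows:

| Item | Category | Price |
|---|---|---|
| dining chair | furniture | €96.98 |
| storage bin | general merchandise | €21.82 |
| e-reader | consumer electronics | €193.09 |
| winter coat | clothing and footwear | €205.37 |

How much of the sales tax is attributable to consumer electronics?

E-reader €193.09: consumer electronics → 4% + 3% transit = 7% → €13.52
Tax on consumer electronics = €13.52

€13.52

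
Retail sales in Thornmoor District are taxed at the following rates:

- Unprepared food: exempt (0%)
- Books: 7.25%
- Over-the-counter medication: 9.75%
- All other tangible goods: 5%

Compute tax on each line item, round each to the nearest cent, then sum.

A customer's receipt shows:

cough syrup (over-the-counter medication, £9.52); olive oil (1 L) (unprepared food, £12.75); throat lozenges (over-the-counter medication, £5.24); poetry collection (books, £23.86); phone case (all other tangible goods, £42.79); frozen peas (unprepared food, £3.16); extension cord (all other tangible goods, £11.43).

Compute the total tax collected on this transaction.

Cough syrup £9.52: over-the-counter medication → 9.75% → £0.93
Olive oil (1 L) £12.75: unprepared food → 0% → £0.00
Throat lozenges £5.24: over-the-counter medication → 9.75% → £0.51
Poetry collection £23.86: books → 7.25% → £1.73
Phone case £42.79: all other tangible goods → 5% → £2.14
Frozen peas £3.16: unprepared food → 0% → £0.00
Extension cord £11.43: all other tangible goods → 5% → £0.57
Total tax = £0.93 + £0.51 + £1.73 + £2.14 + £0.57 = £5.88

£5.88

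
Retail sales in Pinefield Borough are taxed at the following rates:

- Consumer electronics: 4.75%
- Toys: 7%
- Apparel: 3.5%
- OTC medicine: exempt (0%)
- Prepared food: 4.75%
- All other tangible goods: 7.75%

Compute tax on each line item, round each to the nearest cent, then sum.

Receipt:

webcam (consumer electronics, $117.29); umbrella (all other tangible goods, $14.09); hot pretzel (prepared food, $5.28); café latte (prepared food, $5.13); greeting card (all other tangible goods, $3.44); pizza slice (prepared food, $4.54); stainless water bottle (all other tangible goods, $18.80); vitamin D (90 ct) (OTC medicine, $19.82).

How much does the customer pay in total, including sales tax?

$197.49

Webcam $117.29: consumer electronics → 4.75% → $5.57
Umbrella $14.09: all other tangible goods → 7.75% → $1.09
Hot pretzel $5.28: prepared food → 4.75% → $0.25
Café latte $5.13: prepared food → 4.75% → $0.24
Greeting card $3.44: all other tangible goods → 7.75% → $0.27
Pizza slice $4.54: prepared food → 4.75% → $0.22
Stainless water bottle $18.80: all other tangible goods → 7.75% → $1.46
Vitamin D (90 ct) $19.82: OTC medicine → 0% → $0.00
Subtotal = $188.39; tax = $9.10; total due = $197.49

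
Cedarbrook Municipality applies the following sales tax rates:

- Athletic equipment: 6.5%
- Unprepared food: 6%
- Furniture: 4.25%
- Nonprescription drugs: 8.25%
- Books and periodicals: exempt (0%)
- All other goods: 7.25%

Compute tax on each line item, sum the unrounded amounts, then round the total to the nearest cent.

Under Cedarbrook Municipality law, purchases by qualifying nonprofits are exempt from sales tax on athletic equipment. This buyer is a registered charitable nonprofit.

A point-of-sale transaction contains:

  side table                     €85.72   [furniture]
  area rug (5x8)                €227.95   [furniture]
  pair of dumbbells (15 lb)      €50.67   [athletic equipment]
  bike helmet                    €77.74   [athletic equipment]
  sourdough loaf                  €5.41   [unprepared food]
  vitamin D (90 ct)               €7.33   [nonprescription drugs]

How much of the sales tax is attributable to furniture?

Side table €85.72: furniture → 4.25% → €3.6431
Area rug (5x8) €227.95: furniture → 4.25% → €9.687875
Tax on furniture: unrounded sum = €13.330975 → €13.33

€13.33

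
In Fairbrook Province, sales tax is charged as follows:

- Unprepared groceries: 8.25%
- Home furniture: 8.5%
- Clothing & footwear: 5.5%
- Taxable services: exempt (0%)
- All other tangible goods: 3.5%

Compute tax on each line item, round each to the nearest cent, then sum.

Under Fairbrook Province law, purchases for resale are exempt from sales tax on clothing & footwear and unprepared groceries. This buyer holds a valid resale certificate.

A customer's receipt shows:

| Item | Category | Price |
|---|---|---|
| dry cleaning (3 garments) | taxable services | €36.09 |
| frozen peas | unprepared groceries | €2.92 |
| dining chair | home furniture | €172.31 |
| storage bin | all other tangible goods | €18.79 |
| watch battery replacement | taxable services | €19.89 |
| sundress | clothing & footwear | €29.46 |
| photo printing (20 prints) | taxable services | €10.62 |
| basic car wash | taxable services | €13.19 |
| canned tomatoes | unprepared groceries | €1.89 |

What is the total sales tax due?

€15.31

Dry cleaning (3 garments) €36.09: taxable services → 0% → €0.00
Frozen peas €2.92: unprepared groceries, buyer-exempt → 0% → €0.00
Dining chair €172.31: home furniture → 8.5% → €14.65
Storage bin €18.79: all other tangible goods → 3.5% → €0.66
Watch battery replacement €19.89: taxable services → 0% → €0.00
Sundress €29.46: clothing & footwear, buyer-exempt → 0% → €0.00
Photo printing (20 prints) €10.62: taxable services → 0% → €0.00
Basic car wash €13.19: taxable services → 0% → €0.00
Canned tomatoes €1.89: unprepared groceries, buyer-exempt → 0% → €0.00
Total tax = €14.65 + €0.66 = €15.31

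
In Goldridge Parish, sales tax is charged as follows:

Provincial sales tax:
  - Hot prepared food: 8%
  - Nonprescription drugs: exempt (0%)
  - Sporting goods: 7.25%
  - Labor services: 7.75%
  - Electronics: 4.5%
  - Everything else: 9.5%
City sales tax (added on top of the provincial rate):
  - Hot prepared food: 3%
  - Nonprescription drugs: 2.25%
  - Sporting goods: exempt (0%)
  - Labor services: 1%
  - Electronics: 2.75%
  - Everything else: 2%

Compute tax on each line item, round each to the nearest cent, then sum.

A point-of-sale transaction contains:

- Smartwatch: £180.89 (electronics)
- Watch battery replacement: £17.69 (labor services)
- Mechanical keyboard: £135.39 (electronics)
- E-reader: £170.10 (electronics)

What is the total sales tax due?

£36.81

Smartwatch £180.89: electronics → 4.5% + 2.75% city = 7.25% → £13.11
Watch battery replacement £17.69: labor services → 7.75% + 1% city = 8.75% → £1.55
Mechanical keyboard £135.39: electronics → 4.5% + 2.75% city = 7.25% → £9.82
E-reader £170.10: electronics → 4.5% + 2.75% city = 7.25% → £12.33
Total tax = £13.11 + £1.55 + £9.82 + £12.33 = £36.81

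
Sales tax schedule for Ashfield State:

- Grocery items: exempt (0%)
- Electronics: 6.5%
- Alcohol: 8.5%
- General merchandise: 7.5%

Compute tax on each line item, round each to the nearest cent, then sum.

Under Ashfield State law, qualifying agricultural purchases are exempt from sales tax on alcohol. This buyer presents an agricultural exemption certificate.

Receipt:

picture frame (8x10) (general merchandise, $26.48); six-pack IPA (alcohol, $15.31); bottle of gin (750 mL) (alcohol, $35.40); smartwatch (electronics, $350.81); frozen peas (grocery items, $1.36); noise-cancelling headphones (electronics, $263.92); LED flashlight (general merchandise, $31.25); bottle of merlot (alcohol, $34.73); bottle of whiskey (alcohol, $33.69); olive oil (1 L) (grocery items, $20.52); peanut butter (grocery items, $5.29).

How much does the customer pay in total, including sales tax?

$863.04

Picture frame (8x10) $26.48: general merchandise → 7.5% → $1.99
Six-pack IPA $15.31: alcohol, buyer-exempt → 0% → $0.00
Bottle of gin (750 mL) $35.40: alcohol, buyer-exempt → 0% → $0.00
Smartwatch $350.81: electronics → 6.5% → $22.80
Frozen peas $1.36: grocery items → 0% → $0.00
Noise-cancelling headphones $263.92: electronics → 6.5% → $17.15
LED flashlight $31.25: general merchandise → 7.5% → $2.34
Bottle of merlot $34.73: alcohol, buyer-exempt → 0% → $0.00
Bottle of whiskey $33.69: alcohol, buyer-exempt → 0% → $0.00
Olive oil (1 L) $20.52: grocery items → 0% → $0.00
Peanut butter $5.29: grocery items → 0% → $0.00
Subtotal = $818.76; tax = $44.28; total due = $863.04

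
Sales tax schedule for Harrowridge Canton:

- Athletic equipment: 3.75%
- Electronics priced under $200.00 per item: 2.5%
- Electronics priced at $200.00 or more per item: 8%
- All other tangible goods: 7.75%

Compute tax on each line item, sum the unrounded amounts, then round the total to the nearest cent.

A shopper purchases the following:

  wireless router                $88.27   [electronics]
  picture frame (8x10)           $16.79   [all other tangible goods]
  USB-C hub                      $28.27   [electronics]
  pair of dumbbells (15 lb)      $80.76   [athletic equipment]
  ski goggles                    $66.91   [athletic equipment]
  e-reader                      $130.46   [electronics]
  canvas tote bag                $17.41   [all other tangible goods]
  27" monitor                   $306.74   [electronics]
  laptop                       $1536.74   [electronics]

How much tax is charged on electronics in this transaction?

$153.65

Wireless router $88.27: electronics, under $200.00 → 2.5% → $2.20675
USB-C hub $28.27: electronics, under $200.00 → 2.5% → $0.70675
E-reader $130.46: electronics, under $200.00 → 2.5% → $3.2615
27" monitor $306.74: electronics, $200.00 or more → 8% → $24.5392
Laptop $1536.74: electronics, $200.00 or more → 8% → $122.9392
Tax on electronics: unrounded sum = $153.6534 → $153.65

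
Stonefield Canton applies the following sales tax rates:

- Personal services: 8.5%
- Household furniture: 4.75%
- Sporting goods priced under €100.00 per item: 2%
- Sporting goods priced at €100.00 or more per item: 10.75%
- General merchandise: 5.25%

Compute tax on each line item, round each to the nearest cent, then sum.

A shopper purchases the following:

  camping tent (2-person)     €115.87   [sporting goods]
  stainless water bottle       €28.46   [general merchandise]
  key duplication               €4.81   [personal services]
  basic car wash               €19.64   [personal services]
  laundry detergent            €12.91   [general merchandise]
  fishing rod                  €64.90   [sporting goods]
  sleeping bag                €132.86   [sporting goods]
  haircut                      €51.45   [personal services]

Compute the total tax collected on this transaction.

Camping tent (2-person) €115.87: sporting goods, €100.00 or more → 10.75% → €12.46
Stainless water bottle €28.46: general merchandise → 5.25% → €1.49
Key duplication €4.81: personal services → 8.5% → €0.41
Basic car wash €19.64: personal services → 8.5% → €1.67
Laundry detergent €12.91: general merchandise → 5.25% → €0.68
Fishing rod €64.90: sporting goods, under €100.00 → 2% → €1.30
Sleeping bag €132.86: sporting goods, €100.00 or more → 10.75% → €14.28
Haircut €51.45: personal services → 8.5% → €4.37
Total tax = €12.46 + €1.49 + €0.41 + €1.67 + €0.68 + €1.30 + €14.28 + €4.37 = €36.66

€36.66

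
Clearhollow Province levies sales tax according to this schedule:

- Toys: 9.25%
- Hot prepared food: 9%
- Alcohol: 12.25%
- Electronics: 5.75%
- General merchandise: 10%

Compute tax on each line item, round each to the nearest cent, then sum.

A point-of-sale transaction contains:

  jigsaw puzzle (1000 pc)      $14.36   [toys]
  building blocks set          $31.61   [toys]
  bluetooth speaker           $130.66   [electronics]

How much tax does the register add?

$11.76

Jigsaw puzzle (1000 pc) $14.36: toys → 9.25% → $1.33
Building blocks set $31.61: toys → 9.25% → $2.92
Bluetooth speaker $130.66: electronics → 5.75% → $7.51
Total tax = $1.33 + $2.92 + $7.51 = $11.76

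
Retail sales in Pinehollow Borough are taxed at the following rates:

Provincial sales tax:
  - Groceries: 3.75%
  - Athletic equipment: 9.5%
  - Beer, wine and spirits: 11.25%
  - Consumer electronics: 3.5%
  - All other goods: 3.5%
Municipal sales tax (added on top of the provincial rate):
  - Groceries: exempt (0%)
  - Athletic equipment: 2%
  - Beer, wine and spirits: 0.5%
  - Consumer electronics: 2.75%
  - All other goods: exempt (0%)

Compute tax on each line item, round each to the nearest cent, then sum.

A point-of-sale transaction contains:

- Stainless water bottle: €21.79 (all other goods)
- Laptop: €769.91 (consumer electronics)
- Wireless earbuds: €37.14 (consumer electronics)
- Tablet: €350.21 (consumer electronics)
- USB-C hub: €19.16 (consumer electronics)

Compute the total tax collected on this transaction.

€74.29

Stainless water bottle €21.79: all other goods → 3.5% + 0% municipal = 3.5% → €0.76
Laptop €769.91: consumer electronics → 3.5% + 2.75% municipal = 6.25% → €48.12
Wireless earbuds €37.14: consumer electronics → 3.5% + 2.75% municipal = 6.25% → €2.32
Tablet €350.21: consumer electronics → 3.5% + 2.75% municipal = 6.25% → €21.89
USB-C hub €19.16: consumer electronics → 3.5% + 2.75% municipal = 6.25% → €1.20
Total tax = €0.76 + €48.12 + €2.32 + €21.89 + €1.20 = €74.29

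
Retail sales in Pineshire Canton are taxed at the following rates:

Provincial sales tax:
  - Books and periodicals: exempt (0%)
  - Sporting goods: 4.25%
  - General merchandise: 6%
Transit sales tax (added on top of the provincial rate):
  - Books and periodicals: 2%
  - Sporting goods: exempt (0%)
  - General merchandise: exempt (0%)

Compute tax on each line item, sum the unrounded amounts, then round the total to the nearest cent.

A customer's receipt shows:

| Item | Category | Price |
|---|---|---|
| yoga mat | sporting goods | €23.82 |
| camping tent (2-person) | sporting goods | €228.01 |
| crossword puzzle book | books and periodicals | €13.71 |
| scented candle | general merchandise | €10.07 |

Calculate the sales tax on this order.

Yoga mat €23.82: sporting goods → 4.25% + 0% transit = 4.25% → €1.01235
Camping tent (2-person) €228.01: sporting goods → 4.25% + 0% transit = 4.25% → €9.690425
Crossword puzzle book €13.71: books and periodicals → 0% + 2% transit = 2% → €0.2742
Scented candle €10.07: general merchandise → 6% + 0% transit = 6% → €0.6042
Unrounded tax sum = €11.581175 → €11.58

€11.58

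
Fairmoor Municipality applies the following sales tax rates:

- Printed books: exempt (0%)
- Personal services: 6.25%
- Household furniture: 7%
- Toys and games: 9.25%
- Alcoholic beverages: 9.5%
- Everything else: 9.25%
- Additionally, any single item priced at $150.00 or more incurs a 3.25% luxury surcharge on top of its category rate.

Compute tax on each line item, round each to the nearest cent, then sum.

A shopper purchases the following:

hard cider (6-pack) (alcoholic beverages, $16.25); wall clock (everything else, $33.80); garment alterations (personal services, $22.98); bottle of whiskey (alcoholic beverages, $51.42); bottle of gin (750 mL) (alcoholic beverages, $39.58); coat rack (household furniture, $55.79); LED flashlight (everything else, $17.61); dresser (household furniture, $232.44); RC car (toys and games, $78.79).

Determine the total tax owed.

Hard cider (6-pack) $16.25: alcoholic beverages → 9.5% → $1.54
Wall clock $33.80: everything else → 9.25% → $3.13
Garment alterations $22.98: personal services → 6.25% → $1.44
Bottle of whiskey $51.42: alcoholic beverages → 9.5% → $4.88
Bottle of gin (750 mL) $39.58: alcoholic beverages → 9.5% → $3.76
Coat rack $55.79: household furniture → 7% → $3.91
LED flashlight $17.61: everything else → 9.25% → $1.63
Dresser $232.44: household furniture → 7% + 3.25% surcharge = 10.25% → $23.83
RC car $78.79: toys and games → 9.25% → $7.29
Total tax = $1.54 + $3.13 + $1.44 + $4.88 + $3.76 + $3.91 + $1.63 + $23.83 + $7.29 = $51.41

$51.41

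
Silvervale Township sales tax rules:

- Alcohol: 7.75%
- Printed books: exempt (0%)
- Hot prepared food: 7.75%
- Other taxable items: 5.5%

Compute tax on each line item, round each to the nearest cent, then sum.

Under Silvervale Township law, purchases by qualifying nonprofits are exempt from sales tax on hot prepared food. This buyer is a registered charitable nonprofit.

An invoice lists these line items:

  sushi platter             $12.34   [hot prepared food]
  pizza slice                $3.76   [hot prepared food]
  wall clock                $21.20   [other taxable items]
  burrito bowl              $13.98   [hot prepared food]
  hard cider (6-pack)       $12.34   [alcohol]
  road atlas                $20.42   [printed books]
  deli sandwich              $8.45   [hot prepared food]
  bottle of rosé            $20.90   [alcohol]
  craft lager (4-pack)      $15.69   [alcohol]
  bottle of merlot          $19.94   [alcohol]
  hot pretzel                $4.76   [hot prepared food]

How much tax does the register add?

Sushi platter $12.34: hot prepared food, buyer-exempt → 0% → $0.00
Pizza slice $3.76: hot prepared food, buyer-exempt → 0% → $0.00
Wall clock $21.20: other taxable items → 5.5% → $1.17
Burrito bowl $13.98: hot prepared food, buyer-exempt → 0% → $0.00
Hard cider (6-pack) $12.34: alcohol → 7.75% → $0.96
Road atlas $20.42: printed books → 0% → $0.00
Deli sandwich $8.45: hot prepared food, buyer-exempt → 0% → $0.00
Bottle of rosé $20.90: alcohol → 7.75% → $1.62
Craft lager (4-pack) $15.69: alcohol → 7.75% → $1.22
Bottle of merlot $19.94: alcohol → 7.75% → $1.55
Hot pretzel $4.76: hot prepared food, buyer-exempt → 0% → $0.00
Total tax = $1.17 + $0.96 + $1.62 + $1.22 + $1.55 = $6.52

$6.52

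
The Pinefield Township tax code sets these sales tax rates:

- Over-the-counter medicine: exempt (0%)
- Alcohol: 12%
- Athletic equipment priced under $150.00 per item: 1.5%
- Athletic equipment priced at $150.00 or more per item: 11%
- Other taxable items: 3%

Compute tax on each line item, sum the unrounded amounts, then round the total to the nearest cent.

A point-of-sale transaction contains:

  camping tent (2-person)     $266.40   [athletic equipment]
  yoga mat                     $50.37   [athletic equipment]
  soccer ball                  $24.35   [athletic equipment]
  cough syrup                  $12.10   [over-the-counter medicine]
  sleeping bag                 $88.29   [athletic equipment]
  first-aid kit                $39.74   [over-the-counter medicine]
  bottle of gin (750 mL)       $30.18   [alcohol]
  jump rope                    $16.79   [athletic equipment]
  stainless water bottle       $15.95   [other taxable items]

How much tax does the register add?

$36.10

Camping tent (2-person) $266.40: athletic equipment, $150.00 or more → 11% → $29.304
Yoga mat $50.37: athletic equipment, under $150.00 → 1.5% → $0.75555
Soccer ball $24.35: athletic equipment, under $150.00 → 1.5% → $0.36525
Cough syrup $12.10: over-the-counter medicine → 0% → $0.00
Sleeping bag $88.29: athletic equipment, under $150.00 → 1.5% → $1.32435
First-aid kit $39.74: over-the-counter medicine → 0% → $0.00
Bottle of gin (750 mL) $30.18: alcohol → 12% → $3.6216
Jump rope $16.79: athletic equipment, under $150.00 → 1.5% → $0.25185
Stainless water bottle $15.95: other taxable items → 3% → $0.4785
Unrounded tax sum = $36.1011 → $36.10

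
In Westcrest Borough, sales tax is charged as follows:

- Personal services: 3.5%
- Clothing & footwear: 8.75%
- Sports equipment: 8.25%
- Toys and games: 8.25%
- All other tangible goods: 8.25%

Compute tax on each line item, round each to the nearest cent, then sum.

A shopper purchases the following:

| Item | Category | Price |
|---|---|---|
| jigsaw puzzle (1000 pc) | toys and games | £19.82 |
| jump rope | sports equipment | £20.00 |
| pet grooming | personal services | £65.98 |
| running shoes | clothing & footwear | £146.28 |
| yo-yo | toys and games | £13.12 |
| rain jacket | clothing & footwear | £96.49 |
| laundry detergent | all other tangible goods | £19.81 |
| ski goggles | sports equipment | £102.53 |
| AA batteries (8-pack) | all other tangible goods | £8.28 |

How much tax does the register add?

Jigsaw puzzle (1000 pc) £19.82: toys and games → 8.25% → £1.64
Jump rope £20.00: sports equipment → 8.25% → £1.65
Pet grooming £65.98: personal services → 3.5% → £2.31
Running shoes £146.28: clothing & footwear → 8.75% → £12.80
Yo-yo £13.12: toys and games → 8.25% → £1.08
Rain jacket £96.49: clothing & footwear → 8.75% → £8.44
Laundry detergent £19.81: all other tangible goods → 8.25% → £1.63
Ski goggles £102.53: sports equipment → 8.25% → £8.46
AA batteries (8-pack) £8.28: all other tangible goods → 8.25% → £0.68
Total tax = £1.64 + £1.65 + £2.31 + £12.80 + £1.08 + £8.44 + £1.63 + £8.46 + £0.68 = £38.69

£38.69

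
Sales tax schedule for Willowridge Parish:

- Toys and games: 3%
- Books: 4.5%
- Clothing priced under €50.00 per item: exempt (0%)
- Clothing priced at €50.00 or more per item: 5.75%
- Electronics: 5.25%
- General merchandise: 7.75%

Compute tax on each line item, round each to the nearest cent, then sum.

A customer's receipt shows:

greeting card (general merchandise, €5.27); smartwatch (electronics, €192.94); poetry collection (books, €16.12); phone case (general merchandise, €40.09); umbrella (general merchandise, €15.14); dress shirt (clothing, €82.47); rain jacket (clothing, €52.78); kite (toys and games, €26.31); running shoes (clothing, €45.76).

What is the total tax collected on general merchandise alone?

€4.69

Greeting card €5.27: general merchandise → 7.75% → €0.41
Phone case €40.09: general merchandise → 7.75% → €3.11
Umbrella €15.14: general merchandise → 7.75% → €1.17
Tax on general merchandise = €0.41 + €3.11 + €1.17 = €4.69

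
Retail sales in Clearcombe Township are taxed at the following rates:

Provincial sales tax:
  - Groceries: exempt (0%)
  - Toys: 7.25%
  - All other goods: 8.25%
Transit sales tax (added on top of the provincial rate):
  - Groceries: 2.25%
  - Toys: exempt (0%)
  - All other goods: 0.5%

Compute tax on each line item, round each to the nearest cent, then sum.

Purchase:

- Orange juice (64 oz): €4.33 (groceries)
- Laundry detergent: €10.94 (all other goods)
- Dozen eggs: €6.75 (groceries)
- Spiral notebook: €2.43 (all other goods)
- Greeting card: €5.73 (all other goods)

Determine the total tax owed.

€1.92

Orange juice (64 oz) €4.33: groceries → 0% + 2.25% transit = 2.25% → €0.10
Laundry detergent €10.94: all other goods → 8.25% + 0.5% transit = 8.75% → €0.96
Dozen eggs €6.75: groceries → 0% + 2.25% transit = 2.25% → €0.15
Spiral notebook €2.43: all other goods → 8.25% + 0.5% transit = 8.75% → €0.21
Greeting card €5.73: all other goods → 8.25% + 0.5% transit = 8.75% → €0.50
Total tax = €0.10 + €0.96 + €0.15 + €0.21 + €0.50 = €1.92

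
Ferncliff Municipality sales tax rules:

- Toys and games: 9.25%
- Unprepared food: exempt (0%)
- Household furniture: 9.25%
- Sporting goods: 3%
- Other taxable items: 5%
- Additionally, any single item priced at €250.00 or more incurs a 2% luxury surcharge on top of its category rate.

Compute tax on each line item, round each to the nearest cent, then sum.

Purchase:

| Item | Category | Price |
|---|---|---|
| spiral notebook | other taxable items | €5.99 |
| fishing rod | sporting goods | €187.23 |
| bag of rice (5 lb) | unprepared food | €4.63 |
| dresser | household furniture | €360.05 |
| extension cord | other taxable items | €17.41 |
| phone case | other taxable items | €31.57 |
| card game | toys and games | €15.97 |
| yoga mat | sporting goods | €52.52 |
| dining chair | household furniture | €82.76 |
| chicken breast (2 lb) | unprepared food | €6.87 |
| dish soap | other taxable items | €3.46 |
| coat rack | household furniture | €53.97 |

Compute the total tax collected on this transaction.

€64.76

Spiral notebook €5.99: other taxable items → 5% → €0.30
Fishing rod €187.23: sporting goods → 3% → €5.62
Bag of rice (5 lb) €4.63: unprepared food → 0% → €0.00
Dresser €360.05: household furniture → 9.25% + 2% surcharge = 11.25% → €40.51
Extension cord €17.41: other taxable items → 5% → €0.87
Phone case €31.57: other taxable items → 5% → €1.58
Card game €15.97: toys and games → 9.25% → €1.48
Yoga mat €52.52: sporting goods → 3% → €1.58
Dining chair €82.76: household furniture → 9.25% → €7.66
Chicken breast (2 lb) €6.87: unprepared food → 0% → €0.00
Dish soap €3.46: other taxable items → 5% → €0.17
Coat rack €53.97: household furniture → 9.25% → €4.99
Total tax = €0.30 + €5.62 + €40.51 + €0.87 + €1.58 + €1.48 + €1.58 + €7.66 + €0.17 + €4.99 = €64.76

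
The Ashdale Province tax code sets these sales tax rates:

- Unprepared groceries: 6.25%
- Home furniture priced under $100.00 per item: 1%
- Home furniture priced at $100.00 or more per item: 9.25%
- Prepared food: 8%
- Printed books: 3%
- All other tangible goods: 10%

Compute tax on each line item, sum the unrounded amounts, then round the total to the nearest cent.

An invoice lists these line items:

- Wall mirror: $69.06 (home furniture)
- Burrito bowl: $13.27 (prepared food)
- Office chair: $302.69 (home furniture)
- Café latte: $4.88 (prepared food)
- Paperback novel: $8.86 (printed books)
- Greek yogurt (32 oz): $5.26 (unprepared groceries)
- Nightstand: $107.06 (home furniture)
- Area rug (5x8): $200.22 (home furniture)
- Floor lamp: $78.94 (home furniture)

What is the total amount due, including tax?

Wall mirror $69.06: home furniture, under $100.00 → 1% → $0.6906
Burrito bowl $13.27: prepared food → 8% → $1.0616
Office chair $302.69: home furniture, $100.00 or more → 9.25% → $27.998825
Café latte $4.88: prepared food → 8% → $0.3904
Paperback novel $8.86: printed books → 3% → $0.2658
Greek yogurt (32 oz) $5.26: unprepared groceries → 6.25% → $0.32875
Nightstand $107.06: home furniture, $100.00 or more → 9.25% → $9.90305
Area rug (5x8) $200.22: home furniture, $100.00 or more → 9.25% → $18.52035
Floor lamp $78.94: home furniture, under $100.00 → 1% → $0.7894
Subtotal = $790.24; unrounded tax = $59.948775 → $59.95; total due = $850.19

$850.19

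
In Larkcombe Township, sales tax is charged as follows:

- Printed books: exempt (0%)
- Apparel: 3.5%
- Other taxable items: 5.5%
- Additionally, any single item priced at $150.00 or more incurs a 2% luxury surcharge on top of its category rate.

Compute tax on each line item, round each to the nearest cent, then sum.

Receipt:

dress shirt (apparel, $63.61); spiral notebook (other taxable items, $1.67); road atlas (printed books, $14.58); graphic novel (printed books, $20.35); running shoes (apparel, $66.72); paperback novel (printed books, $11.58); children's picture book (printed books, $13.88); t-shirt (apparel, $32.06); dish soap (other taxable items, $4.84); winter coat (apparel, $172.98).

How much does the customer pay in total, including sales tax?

Dress shirt $63.61: apparel → 3.5% → $2.23
Spiral notebook $1.67: other taxable items → 5.5% → $0.09
Road atlas $14.58: printed books → 0% → $0.00
Graphic novel $20.35: printed books → 0% → $0.00
Running shoes $66.72: apparel → 3.5% → $2.34
Paperback novel $11.58: printed books → 0% → $0.00
Children's picture book $13.88: printed books → 0% → $0.00
T-shirt $32.06: apparel → 3.5% → $1.12
Dish soap $4.84: other taxable items → 5.5% → $0.27
Winter coat $172.98: apparel → 3.5% + 2% surcharge = 5.5% → $9.51
Subtotal = $402.27; tax = $15.56; total due = $417.83

$417.83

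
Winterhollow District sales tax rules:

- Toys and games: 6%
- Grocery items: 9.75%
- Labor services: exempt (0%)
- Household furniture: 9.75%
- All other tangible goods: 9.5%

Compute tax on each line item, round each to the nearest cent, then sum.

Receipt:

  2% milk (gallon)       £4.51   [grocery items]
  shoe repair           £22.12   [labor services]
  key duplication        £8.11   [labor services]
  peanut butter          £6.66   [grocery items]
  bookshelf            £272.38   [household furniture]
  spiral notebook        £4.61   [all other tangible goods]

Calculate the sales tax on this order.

2% milk (gallon) £4.51: grocery items → 9.75% → £0.44
Shoe repair £22.12: labor services → 0% → £0.00
Key duplication £8.11: labor services → 0% → £0.00
Peanut butter £6.66: grocery items → 9.75% → £0.65
Bookshelf £272.38: household furniture → 9.75% → £26.56
Spiral notebook £4.61: all other tangible goods → 9.5% → £0.44
Total tax = £0.44 + £0.65 + £26.56 + £0.44 = £28.09

£28.09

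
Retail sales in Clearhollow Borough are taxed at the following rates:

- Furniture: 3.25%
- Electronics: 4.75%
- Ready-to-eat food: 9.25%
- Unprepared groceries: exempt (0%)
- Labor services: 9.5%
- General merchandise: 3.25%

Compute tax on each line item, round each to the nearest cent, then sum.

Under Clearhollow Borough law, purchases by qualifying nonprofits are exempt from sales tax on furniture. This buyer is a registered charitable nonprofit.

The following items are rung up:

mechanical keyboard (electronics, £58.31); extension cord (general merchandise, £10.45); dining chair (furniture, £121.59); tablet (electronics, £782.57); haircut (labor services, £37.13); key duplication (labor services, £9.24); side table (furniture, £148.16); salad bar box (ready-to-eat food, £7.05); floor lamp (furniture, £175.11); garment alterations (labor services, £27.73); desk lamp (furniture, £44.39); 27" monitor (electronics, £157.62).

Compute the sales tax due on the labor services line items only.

£7.04

Haircut £37.13: labor services → 9.5% → £3.53
Key duplication £9.24: labor services → 9.5% → £0.88
Garment alterations £27.73: labor services → 9.5% → £2.63
Tax on labor services = £3.53 + £0.88 + £2.63 = £7.04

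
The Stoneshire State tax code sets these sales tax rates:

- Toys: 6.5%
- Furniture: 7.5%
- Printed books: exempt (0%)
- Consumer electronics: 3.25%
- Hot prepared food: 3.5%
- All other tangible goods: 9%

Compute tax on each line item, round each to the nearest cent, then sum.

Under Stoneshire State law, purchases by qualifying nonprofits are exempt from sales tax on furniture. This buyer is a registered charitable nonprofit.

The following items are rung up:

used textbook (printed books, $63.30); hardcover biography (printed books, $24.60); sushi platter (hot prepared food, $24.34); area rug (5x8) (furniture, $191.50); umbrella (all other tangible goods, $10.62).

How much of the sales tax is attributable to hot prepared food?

$0.85

Sushi platter $24.34: hot prepared food → 3.5% → $0.85
Tax on hot prepared food = $0.85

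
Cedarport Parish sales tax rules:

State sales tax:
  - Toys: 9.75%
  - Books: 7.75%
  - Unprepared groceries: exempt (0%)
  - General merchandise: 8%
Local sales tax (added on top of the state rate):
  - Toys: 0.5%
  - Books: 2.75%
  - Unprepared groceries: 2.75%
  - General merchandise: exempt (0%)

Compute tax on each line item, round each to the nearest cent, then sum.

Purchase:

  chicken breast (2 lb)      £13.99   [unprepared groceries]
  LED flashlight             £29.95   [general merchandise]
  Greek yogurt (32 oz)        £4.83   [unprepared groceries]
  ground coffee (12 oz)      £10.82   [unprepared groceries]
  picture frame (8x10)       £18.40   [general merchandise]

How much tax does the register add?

Chicken breast (2 lb) £13.99: unprepared groceries → 0% + 2.75% local = 2.75% → £0.38
LED flashlight £29.95: general merchandise → 8% + 0% local = 8% → £2.40
Greek yogurt (32 oz) £4.83: unprepared groceries → 0% + 2.75% local = 2.75% → £0.13
Ground coffee (12 oz) £10.82: unprepared groceries → 0% + 2.75% local = 2.75% → £0.30
Picture frame (8x10) £18.40: general merchandise → 8% + 0% local = 8% → £1.47
Total tax = £0.38 + £2.40 + £0.13 + £0.30 + £1.47 = £4.68

£4.68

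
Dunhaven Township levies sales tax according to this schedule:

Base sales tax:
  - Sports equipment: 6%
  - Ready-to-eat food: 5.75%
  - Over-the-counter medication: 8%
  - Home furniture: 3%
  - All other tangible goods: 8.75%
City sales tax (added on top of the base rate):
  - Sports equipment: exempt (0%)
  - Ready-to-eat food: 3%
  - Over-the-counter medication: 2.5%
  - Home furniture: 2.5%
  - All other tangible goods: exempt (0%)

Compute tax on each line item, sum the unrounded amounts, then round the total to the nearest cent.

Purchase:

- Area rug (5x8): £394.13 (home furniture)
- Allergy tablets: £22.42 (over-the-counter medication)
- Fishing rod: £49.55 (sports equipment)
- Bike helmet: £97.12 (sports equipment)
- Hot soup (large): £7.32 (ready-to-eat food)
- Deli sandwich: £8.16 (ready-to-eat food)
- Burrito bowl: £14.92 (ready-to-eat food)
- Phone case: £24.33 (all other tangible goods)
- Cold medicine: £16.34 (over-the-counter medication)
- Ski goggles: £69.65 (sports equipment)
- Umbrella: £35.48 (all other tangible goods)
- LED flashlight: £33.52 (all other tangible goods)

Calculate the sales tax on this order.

Area rug (5x8) £394.13: home furniture → 3% + 2.5% city = 5.5% → £21.67715
Allergy tablets £22.42: over-the-counter medication → 8% + 2.5% city = 10.5% → £2.3541
Fishing rod £49.55: sports equipment → 6% + 0% city = 6% → £2.973
Bike helmet £97.12: sports equipment → 6% + 0% city = 6% → £5.8272
Hot soup (large) £7.32: ready-to-eat food → 5.75% + 3% city = 8.75% → £0.6405
Deli sandwich £8.16: ready-to-eat food → 5.75% + 3% city = 8.75% → £0.714
Burrito bowl £14.92: ready-to-eat food → 5.75% + 3% city = 8.75% → £1.3055
Phone case £24.33: all other tangible goods → 8.75% + 0% city = 8.75% → £2.128875
Cold medicine £16.34: over-the-counter medication → 8% + 2.5% city = 10.5% → £1.7157
Ski goggles £69.65: sports equipment → 6% + 0% city = 6% → £4.179
Umbrella £35.48: all other tangible goods → 8.75% + 0% city = 8.75% → £3.1045
LED flashlight £33.52: all other tangible goods → 8.75% + 0% city = 8.75% → £2.933
Unrounded tax sum = £49.552525 → £49.55

£49.55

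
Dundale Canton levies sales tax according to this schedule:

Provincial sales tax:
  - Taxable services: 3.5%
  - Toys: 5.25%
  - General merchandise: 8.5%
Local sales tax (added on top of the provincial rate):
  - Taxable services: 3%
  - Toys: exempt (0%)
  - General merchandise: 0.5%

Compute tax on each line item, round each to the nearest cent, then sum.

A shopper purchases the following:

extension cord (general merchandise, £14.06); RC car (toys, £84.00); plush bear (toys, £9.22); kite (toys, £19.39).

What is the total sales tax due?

£7.18

Extension cord £14.06: general merchandise → 8.5% + 0.5% local = 9% → £1.27
RC car £84.00: toys → 5.25% + 0% local = 5.25% → £4.41
Plush bear £9.22: toys → 5.25% + 0% local = 5.25% → £0.48
Kite £19.39: toys → 5.25% + 0% local = 5.25% → £1.02
Total tax = £1.27 + £4.41 + £0.48 + £1.02 = £7.18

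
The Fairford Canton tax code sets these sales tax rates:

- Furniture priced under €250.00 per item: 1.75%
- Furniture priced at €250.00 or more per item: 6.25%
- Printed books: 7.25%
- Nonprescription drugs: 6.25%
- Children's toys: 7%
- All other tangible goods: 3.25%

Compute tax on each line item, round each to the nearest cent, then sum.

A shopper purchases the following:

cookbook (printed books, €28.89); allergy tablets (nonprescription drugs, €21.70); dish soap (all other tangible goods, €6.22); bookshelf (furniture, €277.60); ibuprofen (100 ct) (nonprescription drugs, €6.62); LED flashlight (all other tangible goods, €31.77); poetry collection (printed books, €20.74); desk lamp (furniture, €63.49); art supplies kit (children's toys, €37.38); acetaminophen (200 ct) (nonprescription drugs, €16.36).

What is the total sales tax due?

€28.69

Cookbook €28.89: printed books → 7.25% → €2.09
Allergy tablets €21.70: nonprescription drugs → 6.25% → €1.36
Dish soap €6.22: all other tangible goods → 3.25% → €0.20
Bookshelf €277.60: furniture, €250.00 or more → 6.25% → €17.35
Ibuprofen (100 ct) €6.62: nonprescription drugs → 6.25% → €0.41
LED flashlight €31.77: all other tangible goods → 3.25% → €1.03
Poetry collection €20.74: printed books → 7.25% → €1.50
Desk lamp €63.49: furniture, under €250.00 → 1.75% → €1.11
Art supplies kit €37.38: children's toys → 7% → €2.62
Acetaminophen (200 ct) €16.36: nonprescription drugs → 6.25% → €1.02
Total tax = €2.09 + €1.36 + €0.20 + €17.35 + €0.41 + €1.03 + €1.50 + €1.11 + €2.62 + €1.02 = €28.69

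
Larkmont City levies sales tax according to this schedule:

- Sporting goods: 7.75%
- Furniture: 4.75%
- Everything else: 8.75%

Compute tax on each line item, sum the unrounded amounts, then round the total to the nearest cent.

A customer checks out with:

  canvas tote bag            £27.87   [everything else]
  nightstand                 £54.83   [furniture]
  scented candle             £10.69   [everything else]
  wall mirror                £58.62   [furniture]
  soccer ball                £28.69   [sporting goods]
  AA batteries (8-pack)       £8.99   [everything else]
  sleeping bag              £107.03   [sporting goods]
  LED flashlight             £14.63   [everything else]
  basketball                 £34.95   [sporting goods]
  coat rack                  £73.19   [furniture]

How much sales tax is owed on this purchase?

Canvas tote bag £27.87: everything else → 8.75% → £2.438625
Nightstand £54.83: furniture → 4.75% → £2.604425
Scented candle £10.69: everything else → 8.75% → £0.935375
Wall mirror £58.62: furniture → 4.75% → £2.78445
Soccer ball £28.69: sporting goods → 7.75% → £2.223475
AA batteries (8-pack) £8.99: everything else → 8.75% → £0.786625
Sleeping bag £107.03: sporting goods → 7.75% → £8.294825
LED flashlight £14.63: everything else → 8.75% → £1.280125
Basketball £34.95: sporting goods → 7.75% → £2.708625
Coat rack £73.19: furniture → 4.75% → £3.476525
Unrounded tax sum = £27.533075 → £27.53

£27.53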